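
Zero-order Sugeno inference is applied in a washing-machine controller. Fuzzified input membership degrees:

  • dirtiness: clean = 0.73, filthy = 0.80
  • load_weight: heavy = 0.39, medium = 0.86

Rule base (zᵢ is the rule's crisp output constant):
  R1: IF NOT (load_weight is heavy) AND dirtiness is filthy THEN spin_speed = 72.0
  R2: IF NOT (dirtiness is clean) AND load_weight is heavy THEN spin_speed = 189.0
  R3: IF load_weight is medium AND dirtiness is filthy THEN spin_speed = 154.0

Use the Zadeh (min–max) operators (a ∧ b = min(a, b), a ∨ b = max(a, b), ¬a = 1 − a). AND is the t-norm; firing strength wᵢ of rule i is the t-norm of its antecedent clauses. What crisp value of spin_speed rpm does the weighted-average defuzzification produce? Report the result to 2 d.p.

129.85

R1 (z=72.0): ¬heavy=1−0.39=0.61, filthy=0.80; AND[min(a, b)] → w = 0.61
R2 (z=189.0): ¬clean=1−0.73=0.27, heavy=0.39; AND[min(a, b)] → w = 0.27
R3 (z=154.0): medium=0.86, filthy=0.80; AND[min(a, b)] → w = 0.80
Weighted average = (0.61·72.0 + 0.27·189.0 + 0.80·154.0) / (0.61 + 0.27 + 0.80)
  = 218.1500 / 1.6800 = 129.85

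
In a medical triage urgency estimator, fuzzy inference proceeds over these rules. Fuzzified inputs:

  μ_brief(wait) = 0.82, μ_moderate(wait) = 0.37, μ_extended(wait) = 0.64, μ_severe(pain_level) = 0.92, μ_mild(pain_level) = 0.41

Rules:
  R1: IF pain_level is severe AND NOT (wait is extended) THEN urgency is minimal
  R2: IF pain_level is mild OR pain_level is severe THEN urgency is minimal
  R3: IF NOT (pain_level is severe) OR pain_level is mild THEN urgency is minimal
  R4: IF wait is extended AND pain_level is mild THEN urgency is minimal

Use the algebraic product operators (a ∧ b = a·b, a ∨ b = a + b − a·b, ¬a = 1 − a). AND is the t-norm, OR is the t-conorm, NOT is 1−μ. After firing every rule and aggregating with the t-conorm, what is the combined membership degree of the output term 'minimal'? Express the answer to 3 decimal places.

0.987

R1: severe=0.92, ¬extended=1−0.64=0.36; AND[a·b] → w = 0.3312
R2: mild=0.41, severe=0.92; OR[a + b − a·b] → w = 0.9528
R3: ¬severe=1−0.92=0.08, mild=0.41; OR[a + b − a·b] → w = 0.4572
R4: extended=0.64, mild=0.41; AND[a·b] → w = 0.2624
Rules with consequent 'minimal': {R1, R2, R3, R4} → strengths 0.3312, 0.9528, 0.4572, 0.2624
Aggregate via t-conorm [a + b − a·b]: 0.9874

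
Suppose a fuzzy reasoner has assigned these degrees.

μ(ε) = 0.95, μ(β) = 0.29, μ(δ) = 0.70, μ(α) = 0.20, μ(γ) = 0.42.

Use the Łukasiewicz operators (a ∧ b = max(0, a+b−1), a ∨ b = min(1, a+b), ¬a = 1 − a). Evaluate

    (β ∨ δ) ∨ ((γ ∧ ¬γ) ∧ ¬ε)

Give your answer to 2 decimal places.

β ∨ δ = min(1, a+b) on (0.29, 0.70) = 0.99
¬γ = 1 − 0.42 = 0.58
γ ∧ ¬γ = max(0, a+b−1) on (0.42, 0.58) = 0.00
¬ε = 1 − 0.95 = 0.05
(γ ∧ ¬γ) ∧ ¬ε = max(0, a+b−1) on (0.00, 0.05) = 0.00
(β ∨ δ) ∨ ((γ ∧ ¬γ) ∧ ¬ε) = min(1, a+b) on (0.99, 0.00) = 0.99

0.99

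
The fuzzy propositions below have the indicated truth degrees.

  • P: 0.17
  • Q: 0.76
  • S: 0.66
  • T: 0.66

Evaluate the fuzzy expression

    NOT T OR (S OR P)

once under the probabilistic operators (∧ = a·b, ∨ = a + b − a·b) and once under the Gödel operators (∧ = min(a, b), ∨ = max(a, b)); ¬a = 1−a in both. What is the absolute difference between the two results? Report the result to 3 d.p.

Under probabilistic:
  NOT T = 1 − 0.6600 = 0.3400
  S OR P = a + b − a·b on (0.6600, 0.1700) = 0.7178
  NOT T OR (S OR P) = a + b − a·b on (0.3400, 0.7178) = 0.8137
  → value = 0.8137
Under Gödel:
  NOT T = 1 − 0.66 = 0.34
  S OR P = max(a, b) on (0.66, 0.17) = 0.66
  NOT T OR (S OR P) = max(a, b) on (0.34, 0.66) = 0.66
  → value = 0.6600
|0.8137 − 0.6600| = 0.154

0.154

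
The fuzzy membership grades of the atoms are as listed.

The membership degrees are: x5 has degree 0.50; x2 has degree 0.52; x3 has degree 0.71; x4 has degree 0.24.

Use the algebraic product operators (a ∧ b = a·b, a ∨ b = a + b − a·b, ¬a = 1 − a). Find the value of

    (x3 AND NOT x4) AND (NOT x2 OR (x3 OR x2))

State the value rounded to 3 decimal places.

NOT x4 = 1 − 0.2400 = 0.7600
x3 AND NOT x4 = a·b on (0.7100, 0.7600) = 0.5396
NOT x2 = 1 − 0.5200 = 0.4800
x3 OR x2 = a + b − a·b on (0.7100, 0.5200) = 0.8608
NOT x2 OR (x3 OR x2) = a + b − a·b on (0.4800, 0.8608) = 0.9276
(x3 AND NOT x4) AND (NOT x2 OR (x3 OR x2)) = a·b on (0.5396, 0.9276) = 0.5005

0.501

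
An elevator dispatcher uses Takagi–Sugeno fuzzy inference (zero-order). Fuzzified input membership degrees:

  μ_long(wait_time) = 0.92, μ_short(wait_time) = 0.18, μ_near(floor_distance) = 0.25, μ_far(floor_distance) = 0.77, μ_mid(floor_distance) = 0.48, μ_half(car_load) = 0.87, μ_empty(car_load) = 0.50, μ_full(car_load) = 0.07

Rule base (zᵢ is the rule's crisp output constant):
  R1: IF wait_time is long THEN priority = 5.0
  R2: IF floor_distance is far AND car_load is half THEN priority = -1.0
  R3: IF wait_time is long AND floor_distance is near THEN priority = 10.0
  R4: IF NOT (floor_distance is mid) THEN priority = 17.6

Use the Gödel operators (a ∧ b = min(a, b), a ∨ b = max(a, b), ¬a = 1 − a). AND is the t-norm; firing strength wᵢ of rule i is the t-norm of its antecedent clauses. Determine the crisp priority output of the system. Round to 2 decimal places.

6.29

R1 (z=5.0): long=0.92 → w = 0.92
R2 (z=-1.0): far=0.77, half=0.87; AND[min(a, b)] → w = 0.77
R3 (z=10.0): long=0.92, near=0.25; AND[min(a, b)] → w = 0.25
R4 (z=17.6): ¬mid=1−0.48=0.52 → w = 0.52
Weighted average = (0.92·5.0 + 0.77·-1.0 + 0.25·10.0 + 0.52·17.6) / (0.92 + 0.77 + 0.25 + 0.52)
  = 15.4820 / 2.4600 = 6.29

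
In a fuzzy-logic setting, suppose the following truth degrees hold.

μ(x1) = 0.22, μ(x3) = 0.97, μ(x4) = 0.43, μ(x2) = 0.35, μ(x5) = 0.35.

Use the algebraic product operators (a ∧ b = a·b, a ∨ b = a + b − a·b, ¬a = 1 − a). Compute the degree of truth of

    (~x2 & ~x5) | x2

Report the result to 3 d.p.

0.625

~x2 = 1 − 0.3500 = 0.6500
~x5 = 1 − 0.3500 = 0.6500
~x2 & ~x5 = a·b on (0.6500, 0.6500) = 0.4225
(~x2 & ~x5) | x2 = a + b − a·b on (0.4225, 0.3500) = 0.6246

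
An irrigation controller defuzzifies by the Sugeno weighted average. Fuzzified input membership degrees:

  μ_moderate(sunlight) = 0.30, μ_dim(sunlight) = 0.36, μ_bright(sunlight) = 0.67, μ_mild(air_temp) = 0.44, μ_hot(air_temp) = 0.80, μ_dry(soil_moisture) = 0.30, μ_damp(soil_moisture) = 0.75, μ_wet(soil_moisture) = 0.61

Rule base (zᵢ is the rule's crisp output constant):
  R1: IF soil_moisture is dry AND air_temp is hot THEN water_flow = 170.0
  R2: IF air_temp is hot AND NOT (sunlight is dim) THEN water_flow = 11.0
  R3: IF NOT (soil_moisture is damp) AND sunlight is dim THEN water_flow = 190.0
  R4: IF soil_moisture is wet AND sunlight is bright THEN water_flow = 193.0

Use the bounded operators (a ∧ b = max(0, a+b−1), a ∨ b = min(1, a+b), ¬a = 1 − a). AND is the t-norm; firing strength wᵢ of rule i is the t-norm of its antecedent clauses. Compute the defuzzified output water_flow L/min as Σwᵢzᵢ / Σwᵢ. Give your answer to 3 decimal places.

R1 (z=170.0): dry=0.30, hot=0.80; AND[max(0, a+b−1)] → w = 0.10
R2 (z=11.0): hot=0.80, ¬dim=1−0.36=0.64; AND[max(0, a+b−1)] → w = 0.44
R3 (z=190.0): ¬damp=1−0.75=0.25, dim=0.36; AND[max(0, a+b−1)] → w = 0.00
R4 (z=193.0): wet=0.61, bright=0.67; AND[max(0, a+b−1)] → w = 0.28
Weighted average = (0.10·170.0 + 0.44·11.0 + 0.00·190.0 + 0.28·193.0) / (0.10 + 0.44 + 0.00 + 0.28)
  = 75.8800 / 0.8200 = 92.537

92.537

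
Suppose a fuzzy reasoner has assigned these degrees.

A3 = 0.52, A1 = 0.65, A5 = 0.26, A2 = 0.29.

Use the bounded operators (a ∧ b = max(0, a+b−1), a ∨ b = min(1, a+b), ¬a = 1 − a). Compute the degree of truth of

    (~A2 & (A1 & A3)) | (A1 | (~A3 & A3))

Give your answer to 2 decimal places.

0.65

~A2 = 1 − 0.29 = 0.71
A1 & A3 = max(0, a+b−1) on (0.65, 0.52) = 0.17
~A2 & (A1 & A3) = max(0, a+b−1) on (0.71, 0.17) = 0.00
~A3 = 1 − 0.52 = 0.48
~A3 & A3 = max(0, a+b−1) on (0.48, 0.52) = 0.00
A1 | (~A3 & A3) = min(1, a+b) on (0.65, 0.00) = 0.65
(~A2 & (A1 & A3)) | (A1 | (~A3 & A3)) = min(1, a+b) on (0.00, 0.65) = 0.65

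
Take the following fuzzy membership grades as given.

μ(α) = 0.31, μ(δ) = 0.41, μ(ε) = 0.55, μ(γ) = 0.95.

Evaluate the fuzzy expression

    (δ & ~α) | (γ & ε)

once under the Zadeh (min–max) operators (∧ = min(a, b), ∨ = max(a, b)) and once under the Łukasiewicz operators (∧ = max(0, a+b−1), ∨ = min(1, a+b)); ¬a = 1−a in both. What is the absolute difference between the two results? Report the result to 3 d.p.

Under Zadeh (min–max):
  ~α = 1 − 0.31 = 0.69
  δ & ~α = min(a, b) on (0.41, 0.69) = 0.41
  γ & ε = min(a, b) on (0.95, 0.55) = 0.55
  (δ & ~α) | (γ & ε) = max(a, b) on (0.41, 0.55) = 0.55
  → value = 0.5500
Under Łukasiewicz:
  ~α = 1 − 0.31 = 0.69
  δ & ~α = max(0, a+b−1) on (0.41, 0.69) = 0.10
  γ & ε = max(0, a+b−1) on (0.95, 0.55) = 0.50
  (δ & ~α) | (γ & ε) = min(1, a+b) on (0.10, 0.50) = 0.60
  → value = 0.6000
|0.5500 − 0.6000| = 0.050

0.050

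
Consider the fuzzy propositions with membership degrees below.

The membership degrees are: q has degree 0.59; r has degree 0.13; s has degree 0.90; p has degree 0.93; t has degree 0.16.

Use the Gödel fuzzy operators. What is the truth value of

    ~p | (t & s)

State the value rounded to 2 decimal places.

0.16

~p = 1 − 0.93 = 0.07
t & s = min(a, b) on (0.16, 0.90) = 0.16
~p | (t & s) = max(a, b) on (0.07, 0.16) = 0.16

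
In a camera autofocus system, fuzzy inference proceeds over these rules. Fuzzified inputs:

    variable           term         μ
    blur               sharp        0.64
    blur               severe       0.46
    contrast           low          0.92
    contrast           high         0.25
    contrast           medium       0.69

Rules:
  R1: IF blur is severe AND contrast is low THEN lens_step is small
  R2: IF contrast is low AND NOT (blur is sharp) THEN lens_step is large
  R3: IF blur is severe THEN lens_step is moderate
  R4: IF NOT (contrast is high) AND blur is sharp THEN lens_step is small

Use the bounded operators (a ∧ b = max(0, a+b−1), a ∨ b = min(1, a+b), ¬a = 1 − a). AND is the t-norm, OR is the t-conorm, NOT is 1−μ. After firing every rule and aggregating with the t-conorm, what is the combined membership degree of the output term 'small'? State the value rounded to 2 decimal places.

0.77

R1: severe=0.46, low=0.92; AND[max(0, a+b−1)] → w = 0.38
R2: low=0.92, ¬sharp=1−0.64=0.36; AND[max(0, a+b−1)] → w = 0.28
R3: severe=0.46 → w = 0.46
R4: ¬high=1−0.25=0.75, sharp=0.64; AND[max(0, a+b−1)] → w = 0.39
Rules with consequent 'small': {R1, R4} → strengths 0.38, 0.39
Aggregate via t-conorm [min(1, a+b)]: 0.77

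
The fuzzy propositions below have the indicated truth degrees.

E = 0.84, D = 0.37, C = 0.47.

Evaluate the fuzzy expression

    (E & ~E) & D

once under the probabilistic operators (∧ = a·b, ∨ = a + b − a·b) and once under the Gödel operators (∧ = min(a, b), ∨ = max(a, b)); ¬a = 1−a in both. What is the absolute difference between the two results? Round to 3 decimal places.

0.110

Under probabilistic:
  ~E = 1 − 0.8400 = 0.1600
  E & ~E = a·b on (0.8400, 0.1600) = 0.1344
  (E & ~E) & D = a·b on (0.1344, 0.3700) = 0.0497
  → value = 0.0497
Under Gödel:
  ~E = 1 − 0.84 = 0.16
  E & ~E = min(a, b) on (0.84, 0.16) = 0.16
  (E & ~E) & D = min(a, b) on (0.16, 0.37) = 0.16
  → value = 0.1600
|0.0497 − 0.1600| = 0.110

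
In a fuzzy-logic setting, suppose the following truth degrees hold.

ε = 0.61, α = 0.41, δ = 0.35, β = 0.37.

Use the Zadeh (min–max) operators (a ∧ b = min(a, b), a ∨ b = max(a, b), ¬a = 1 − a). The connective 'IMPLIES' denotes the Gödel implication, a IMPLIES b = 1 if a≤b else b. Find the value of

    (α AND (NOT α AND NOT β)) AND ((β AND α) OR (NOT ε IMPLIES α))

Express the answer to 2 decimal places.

0.41

NOT α = 1 − 0.41 = 0.59
NOT β = 1 − 0.37 = 0.63
NOT α AND NOT β = min(a, b) on (0.59, 0.63) = 0.59
α AND (NOT α AND NOT β) = min(a, b) on (0.41, 0.59) = 0.41
β AND α = min(a, b) on (0.37, 0.41) = 0.37
NOT ε = 1 − 0.61 = 0.39
NOT ε IMPLIES α  [Gödel: 1 if a≤b else b] with a=0.39, b=0.41 → 1.00
(β AND α) OR (NOT ε IMPLIES α) = max(a, b) on (0.37, 1.00) = 1.00
(α AND (NOT α AND NOT β)) AND ((β AND α) OR (NOT ε IMPLIES α)) = min(a, b) on (0.41, 1.00) = 0.41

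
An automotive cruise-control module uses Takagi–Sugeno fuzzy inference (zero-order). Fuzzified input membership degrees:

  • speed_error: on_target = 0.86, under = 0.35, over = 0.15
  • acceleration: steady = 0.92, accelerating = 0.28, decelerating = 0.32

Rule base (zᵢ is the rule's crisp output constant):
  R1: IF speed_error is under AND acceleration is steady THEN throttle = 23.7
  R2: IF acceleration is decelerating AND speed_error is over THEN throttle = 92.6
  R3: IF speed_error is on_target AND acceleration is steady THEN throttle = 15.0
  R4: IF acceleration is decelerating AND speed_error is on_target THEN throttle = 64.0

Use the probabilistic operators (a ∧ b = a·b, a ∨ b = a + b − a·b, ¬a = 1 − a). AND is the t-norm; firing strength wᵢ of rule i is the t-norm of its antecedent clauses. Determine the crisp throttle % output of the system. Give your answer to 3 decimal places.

28.931

R1 (z=23.7): under=0.35, steady=0.92; AND[a·b] → w = 0.3220
R2 (z=92.6): decelerating=0.32, over=0.15; AND[a·b] → w = 0.0480
R3 (z=15.0): on_target=0.86, steady=0.92; AND[a·b] → w = 0.7912
R4 (z=64.0): decelerating=0.32, on_target=0.86; AND[a·b] → w = 0.2752
Weighted average = (0.3220·23.7 + 0.0480·92.6 + 0.7912·15.0 + 0.2752·64.0) / (0.3220 + 0.0480 + 0.7912 + 0.2752)
  = 41.5570 / 1.4364 = 28.931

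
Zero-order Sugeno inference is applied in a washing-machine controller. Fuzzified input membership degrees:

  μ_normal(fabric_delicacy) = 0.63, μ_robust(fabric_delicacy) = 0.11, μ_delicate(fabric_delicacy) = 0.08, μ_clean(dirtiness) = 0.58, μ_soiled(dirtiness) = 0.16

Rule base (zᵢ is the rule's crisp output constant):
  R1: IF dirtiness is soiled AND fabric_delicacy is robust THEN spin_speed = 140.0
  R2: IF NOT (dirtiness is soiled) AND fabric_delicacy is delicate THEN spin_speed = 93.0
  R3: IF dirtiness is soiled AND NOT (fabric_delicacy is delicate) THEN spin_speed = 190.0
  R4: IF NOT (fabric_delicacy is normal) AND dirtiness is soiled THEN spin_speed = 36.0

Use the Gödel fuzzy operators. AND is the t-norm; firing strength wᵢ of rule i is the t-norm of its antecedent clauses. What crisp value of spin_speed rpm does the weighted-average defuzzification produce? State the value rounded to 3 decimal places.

115.686

R1 (z=140.0): soiled=0.16, robust=0.11; AND[min(a, b)] → w = 0.11
R2 (z=93.0): ¬soiled=1−0.16=0.84, delicate=0.08; AND[min(a, b)] → w = 0.08
R3 (z=190.0): soiled=0.16, ¬delicate=1−0.08=0.92; AND[min(a, b)] → w = 0.16
R4 (z=36.0): ¬normal=1−0.63=0.37, soiled=0.16; AND[min(a, b)] → w = 0.16
Weighted average = (0.11·140.0 + 0.08·93.0 + 0.16·190.0 + 0.16·36.0) / (0.11 + 0.08 + 0.16 + 0.16)
  = 59.0000 / 0.5100 = 115.686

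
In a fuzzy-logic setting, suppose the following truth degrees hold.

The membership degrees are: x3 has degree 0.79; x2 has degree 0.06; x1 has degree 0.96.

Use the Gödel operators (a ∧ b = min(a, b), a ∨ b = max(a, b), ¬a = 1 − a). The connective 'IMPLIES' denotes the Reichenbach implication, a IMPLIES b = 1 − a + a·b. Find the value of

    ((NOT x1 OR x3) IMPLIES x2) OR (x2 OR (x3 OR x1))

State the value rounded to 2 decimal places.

0.96

NOT x1 = 1 − 0.96 = 0.04
NOT x1 OR x3 = max(a, b) on (0.04, 0.79) = 0.79
(NOT x1 OR x3) IMPLIES x2  [Reichenbach: 1 − a + a·b] with a=0.79, b=0.06 → 0.26
x3 OR x1 = max(a, b) on (0.79, 0.96) = 0.96
x2 OR (x3 OR x1) = max(a, b) on (0.06, 0.96) = 0.96
((NOT x1 OR x3) IMPLIES x2) OR (x2 OR (x3 OR x1)) = max(a, b) on (0.26, 0.96) = 0.96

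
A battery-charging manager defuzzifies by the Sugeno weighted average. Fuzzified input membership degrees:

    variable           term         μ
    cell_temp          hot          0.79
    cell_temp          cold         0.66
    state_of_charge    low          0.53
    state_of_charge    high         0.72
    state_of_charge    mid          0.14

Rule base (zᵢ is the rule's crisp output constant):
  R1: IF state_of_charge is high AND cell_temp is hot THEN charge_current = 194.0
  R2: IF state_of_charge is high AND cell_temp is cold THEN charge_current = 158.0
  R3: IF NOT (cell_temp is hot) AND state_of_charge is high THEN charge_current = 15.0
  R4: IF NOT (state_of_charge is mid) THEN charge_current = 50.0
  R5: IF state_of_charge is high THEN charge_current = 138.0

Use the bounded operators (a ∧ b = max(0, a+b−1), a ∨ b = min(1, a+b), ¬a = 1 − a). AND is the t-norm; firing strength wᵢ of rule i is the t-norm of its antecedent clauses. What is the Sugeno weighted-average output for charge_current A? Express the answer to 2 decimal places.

122.00

R1 (z=194.0): high=0.72, hot=0.79; AND[max(0, a+b−1)] → w = 0.51
R2 (z=158.0): high=0.72, cold=0.66; AND[max(0, a+b−1)] → w = 0.38
R3 (z=15.0): ¬hot=1−0.79=0.21, high=0.72; AND[max(0, a+b−1)] → w = 0.00
R4 (z=50.0): ¬mid=1−0.14=0.86 → w = 0.86
R5 (z=138.0): high=0.72 → w = 0.72
Weighted average = (0.51·194.0 + 0.38·158.0 + 0.00·15.0 + 0.86·50.0 + 0.72·138.0) / (0.51 + 0.38 + 0.00 + 0.86 + 0.72)
  = 301.3400 / 2.4700 = 122.00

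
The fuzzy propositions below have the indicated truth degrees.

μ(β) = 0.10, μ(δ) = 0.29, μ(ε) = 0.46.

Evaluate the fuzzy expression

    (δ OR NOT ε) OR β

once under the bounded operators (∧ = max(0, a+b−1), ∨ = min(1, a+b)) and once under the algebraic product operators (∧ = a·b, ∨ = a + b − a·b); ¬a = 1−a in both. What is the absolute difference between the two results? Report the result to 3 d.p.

0.224

Under bounded:
  NOT ε = 1 − 0.46 = 0.54
  δ OR NOT ε = min(1, a+b) on (0.29, 0.54) = 0.83
  (δ OR NOT ε) OR β = min(1, a+b) on (0.83, 0.10) = 0.93
  → value = 0.9300
Under algebraic product:
  NOT ε = 1 − 0.4600 = 0.5400
  δ OR NOT ε = a + b − a·b on (0.2900, 0.5400) = 0.6734
  (δ OR NOT ε) OR β = a + b − a·b on (0.6734, 0.1000) = 0.7061
  → value = 0.7061
|0.9300 − 0.7061| = 0.224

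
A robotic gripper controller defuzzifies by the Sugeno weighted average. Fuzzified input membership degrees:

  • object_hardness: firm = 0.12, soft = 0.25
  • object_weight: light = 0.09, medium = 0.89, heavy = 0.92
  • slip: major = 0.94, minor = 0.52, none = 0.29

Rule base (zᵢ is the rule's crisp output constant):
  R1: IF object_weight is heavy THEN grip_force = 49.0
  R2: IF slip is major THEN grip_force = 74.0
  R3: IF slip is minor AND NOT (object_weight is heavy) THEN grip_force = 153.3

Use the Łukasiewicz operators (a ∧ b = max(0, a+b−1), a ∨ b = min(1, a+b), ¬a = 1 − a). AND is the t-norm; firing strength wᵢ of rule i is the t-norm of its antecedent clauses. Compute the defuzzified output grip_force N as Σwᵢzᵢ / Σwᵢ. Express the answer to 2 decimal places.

R1 (z=49.0): heavy=0.92 → w = 0.92
R2 (z=74.0): major=0.94 → w = 0.94
R3 (z=153.3): minor=0.52, ¬heavy=1−0.92=0.08; AND[max(0, a+b−1)] → w = 0.00
Weighted average = (0.92·49.0 + 0.94·74.0 + 0.00·153.3) / (0.92 + 0.94 + 0.00)
  = 114.6400 / 1.8600 = 61.63

61.63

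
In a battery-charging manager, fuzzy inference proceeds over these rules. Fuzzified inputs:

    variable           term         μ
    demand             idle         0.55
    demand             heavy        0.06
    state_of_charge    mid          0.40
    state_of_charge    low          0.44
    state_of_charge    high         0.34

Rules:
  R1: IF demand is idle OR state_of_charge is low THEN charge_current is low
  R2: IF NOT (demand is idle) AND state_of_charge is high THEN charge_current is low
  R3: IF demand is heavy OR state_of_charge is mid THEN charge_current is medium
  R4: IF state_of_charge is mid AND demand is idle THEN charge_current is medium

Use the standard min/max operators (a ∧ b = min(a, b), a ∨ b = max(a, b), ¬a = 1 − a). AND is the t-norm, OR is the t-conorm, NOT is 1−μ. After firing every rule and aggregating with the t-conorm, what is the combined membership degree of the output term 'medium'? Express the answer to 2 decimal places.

0.40

R1: idle=0.55, low=0.44; OR[max(a, b)] → w = 0.55
R2: ¬idle=1−0.55=0.45, high=0.34; AND[min(a, b)] → w = 0.34
R3: heavy=0.06, mid=0.40; OR[max(a, b)] → w = 0.40
R4: mid=0.40, idle=0.55; AND[min(a, b)] → w = 0.40
Rules with consequent 'medium': {R3, R4} → strengths 0.40, 0.40
Aggregate via t-conorm [max(a, b)]: 0.40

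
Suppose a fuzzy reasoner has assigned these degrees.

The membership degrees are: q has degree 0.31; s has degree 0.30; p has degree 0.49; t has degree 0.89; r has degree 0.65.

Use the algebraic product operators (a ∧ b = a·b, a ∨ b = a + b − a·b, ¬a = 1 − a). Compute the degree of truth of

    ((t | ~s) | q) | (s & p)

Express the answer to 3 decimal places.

0.981

~s = 1 − 0.3000 = 0.7000
t | ~s = a + b − a·b on (0.8900, 0.7000) = 0.9670
(t | ~s) | q = a + b − a·b on (0.9670, 0.3100) = 0.9772
s & p = a·b on (0.3000, 0.4900) = 0.1470
((t | ~s) | q) | (s & p) = a + b − a·b on (0.9772, 0.1470) = 0.9806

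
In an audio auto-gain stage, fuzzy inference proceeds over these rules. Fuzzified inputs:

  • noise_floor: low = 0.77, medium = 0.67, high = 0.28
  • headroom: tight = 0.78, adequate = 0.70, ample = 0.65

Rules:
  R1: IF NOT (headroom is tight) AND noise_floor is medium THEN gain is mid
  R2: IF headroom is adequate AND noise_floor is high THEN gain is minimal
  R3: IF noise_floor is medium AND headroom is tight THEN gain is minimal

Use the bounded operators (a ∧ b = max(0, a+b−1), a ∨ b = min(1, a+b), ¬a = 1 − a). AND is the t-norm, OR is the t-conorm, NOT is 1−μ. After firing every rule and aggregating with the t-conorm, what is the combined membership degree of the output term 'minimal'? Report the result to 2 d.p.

R1: ¬tight=1−0.78=0.22, medium=0.67; AND[max(0, a+b−1)] → w = 0.00
R2: adequate=0.70, high=0.28; AND[max(0, a+b−1)] → w = 0.00
R3: medium=0.67, tight=0.78; AND[max(0, a+b−1)] → w = 0.45
Rules with consequent 'minimal': {R2, R3} → strengths 0.00, 0.45
Aggregate via t-conorm [min(1, a+b)]: 0.45

0.45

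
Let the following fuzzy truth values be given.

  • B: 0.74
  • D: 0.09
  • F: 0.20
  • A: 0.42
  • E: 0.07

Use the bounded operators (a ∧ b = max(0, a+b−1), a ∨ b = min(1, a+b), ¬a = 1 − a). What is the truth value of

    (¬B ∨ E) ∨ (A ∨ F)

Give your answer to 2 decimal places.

0.95

¬B = 1 − 0.74 = 0.26
¬B ∨ E = min(1, a+b) on (0.26, 0.07) = 0.33
A ∨ F = min(1, a+b) on (0.42, 0.20) = 0.62
(¬B ∨ E) ∨ (A ∨ F) = min(1, a+b) on (0.33, 0.62) = 0.95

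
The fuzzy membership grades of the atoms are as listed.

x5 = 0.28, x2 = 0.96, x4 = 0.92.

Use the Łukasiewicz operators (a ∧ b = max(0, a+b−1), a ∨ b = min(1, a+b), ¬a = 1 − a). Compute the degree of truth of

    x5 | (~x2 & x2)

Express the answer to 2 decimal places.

0.28

~x2 = 1 − 0.96 = 0.04
~x2 & x2 = max(0, a+b−1) on (0.04, 0.96) = 0.00
x5 | (~x2 & x2) = min(1, a+b) on (0.28, 0.00) = 0.28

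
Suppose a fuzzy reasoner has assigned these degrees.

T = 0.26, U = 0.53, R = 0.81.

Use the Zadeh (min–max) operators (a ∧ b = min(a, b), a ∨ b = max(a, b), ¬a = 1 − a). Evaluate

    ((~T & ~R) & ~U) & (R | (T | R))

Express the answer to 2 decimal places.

0.19

~T = 1 − 0.26 = 0.74
~R = 1 − 0.81 = 0.19
~T & ~R = min(a, b) on (0.74, 0.19) = 0.19
~U = 1 − 0.53 = 0.47
(~T & ~R) & ~U = min(a, b) on (0.19, 0.47) = 0.19
T | R = max(a, b) on (0.26, 0.81) = 0.81
R | (T | R) = max(a, b) on (0.81, 0.81) = 0.81
((~T & ~R) & ~U) & (R | (T | R)) = min(a, b) on (0.19, 0.81) = 0.19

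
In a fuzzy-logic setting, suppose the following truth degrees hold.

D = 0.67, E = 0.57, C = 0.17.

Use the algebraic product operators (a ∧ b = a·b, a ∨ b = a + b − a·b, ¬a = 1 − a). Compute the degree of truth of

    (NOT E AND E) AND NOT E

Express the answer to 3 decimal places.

0.105

NOT E = 1 − 0.5700 = 0.4300
NOT E AND E = a·b on (0.4300, 0.5700) = 0.2451
NOT E = 1 − 0.5700 = 0.4300
(NOT E AND E) AND NOT E = a·b on (0.2451, 0.4300) = 0.1054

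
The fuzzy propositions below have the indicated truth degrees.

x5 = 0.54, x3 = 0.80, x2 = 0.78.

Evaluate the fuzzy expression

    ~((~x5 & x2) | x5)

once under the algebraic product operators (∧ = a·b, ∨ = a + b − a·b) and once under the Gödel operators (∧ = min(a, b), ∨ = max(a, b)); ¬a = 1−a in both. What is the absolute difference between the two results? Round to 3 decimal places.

0.165

Under algebraic product:
  ~x5 = 1 − 0.5400 = 0.4600
  ~x5 & x2 = a·b on (0.4600, 0.7800) = 0.3588
  (~x5 & x2) | x5 = a + b − a·b on (0.3588, 0.5400) = 0.7050
  ~((~x5 & x2) | x5) = 1 − 0.7050 = 0.2950
  → value = 0.2950
Under Gödel:
  ~x5 = 1 − 0.54 = 0.46
  ~x5 & x2 = min(a, b) on (0.46, 0.78) = 0.46
  (~x5 & x2) | x5 = max(a, b) on (0.46, 0.54) = 0.54
  ~((~x5 & x2) | x5) = 1 − 0.54 = 0.46
  → value = 0.4600
|0.2950 − 0.4600| = 0.165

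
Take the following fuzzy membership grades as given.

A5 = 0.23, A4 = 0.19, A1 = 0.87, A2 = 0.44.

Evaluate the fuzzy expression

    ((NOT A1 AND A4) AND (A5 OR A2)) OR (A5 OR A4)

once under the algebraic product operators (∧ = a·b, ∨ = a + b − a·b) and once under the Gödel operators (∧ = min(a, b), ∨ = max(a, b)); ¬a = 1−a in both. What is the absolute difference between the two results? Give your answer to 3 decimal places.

Under algebraic product:
  NOT A1 = 1 − 0.8700 = 0.1300
  NOT A1 AND A4 = a·b on (0.1300, 0.1900) = 0.0247
  A5 OR A2 = a + b − a·b on (0.2300, 0.4400) = 0.5688
  (NOT A1 AND A4) AND (A5 OR A2) = a·b on (0.0247, 0.5688) = 0.0140
  A5 OR A4 = a + b − a·b on (0.2300, 0.1900) = 0.3763
  ((NOT A1 AND A4) AND (A5 OR A2)) OR (A5 OR A4) = a + b − a·b on (0.0140, 0.3763) = 0.3851
  → value = 0.3851
Under Gödel:
  NOT A1 = 1 − 0.87 = 0.13
  NOT A1 AND A4 = min(a, b) on (0.13, 0.19) = 0.13
  A5 OR A2 = max(a, b) on (0.23, 0.44) = 0.44
  (NOT A1 AND A4) AND (A5 OR A2) = min(a, b) on (0.13, 0.44) = 0.13
  A5 OR A4 = max(a, b) on (0.23, 0.19) = 0.23
  ((NOT A1 AND A4) AND (A5 OR A2)) OR (A5 OR A4) = max(a, b) on (0.13, 0.23) = 0.23
  → value = 0.2300
|0.3851 − 0.2300| = 0.155

0.155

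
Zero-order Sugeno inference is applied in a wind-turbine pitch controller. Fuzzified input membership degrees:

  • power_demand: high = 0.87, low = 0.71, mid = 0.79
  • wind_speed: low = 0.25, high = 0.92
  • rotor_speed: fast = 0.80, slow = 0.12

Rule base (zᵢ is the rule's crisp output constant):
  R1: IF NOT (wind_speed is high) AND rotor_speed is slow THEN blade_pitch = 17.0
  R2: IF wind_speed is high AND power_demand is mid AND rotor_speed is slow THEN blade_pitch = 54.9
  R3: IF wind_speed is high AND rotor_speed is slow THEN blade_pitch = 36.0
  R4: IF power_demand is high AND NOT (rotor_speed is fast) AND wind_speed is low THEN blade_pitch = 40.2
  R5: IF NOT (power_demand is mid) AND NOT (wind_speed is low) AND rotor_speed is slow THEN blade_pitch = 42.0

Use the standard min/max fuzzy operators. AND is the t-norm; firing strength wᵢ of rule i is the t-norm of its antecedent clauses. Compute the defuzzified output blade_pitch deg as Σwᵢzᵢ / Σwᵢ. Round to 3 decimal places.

R1 (z=17.0): ¬high=1−0.92=0.08, slow=0.12; AND[min(a, b)] → w = 0.08
R2 (z=54.9): high=0.92, mid=0.79, slow=0.12; AND[min(a, b)] → w = 0.12
R3 (z=36.0): high=0.92, slow=0.12; AND[min(a, b)] → w = 0.12
R4 (z=40.2): high=0.87, ¬fast=1−0.80=0.20, low=0.25; AND[min(a, b)] → w = 0.20
R5 (z=42.0): ¬mid=1−0.79=0.21, ¬low=1−0.25=0.75, slow=0.12; AND[min(a, b)] → w = 0.12
Weighted average = (0.08·17.0 + 0.12·54.9 + 0.12·36.0 + 0.20·40.2 + 0.12·42.0) / (0.08 + 0.12 + 0.12 + 0.20 + 0.12)
  = 25.3480 / 0.6400 = 39.606

39.606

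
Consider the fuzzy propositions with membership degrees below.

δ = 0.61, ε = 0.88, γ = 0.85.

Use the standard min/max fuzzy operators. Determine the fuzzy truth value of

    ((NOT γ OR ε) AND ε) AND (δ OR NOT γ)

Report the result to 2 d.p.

0.61

NOT γ = 1 − 0.85 = 0.15
NOT γ OR ε = max(a, b) on (0.15, 0.88) = 0.88
(NOT γ OR ε) AND ε = min(a, b) on (0.88, 0.88) = 0.88
NOT γ = 1 − 0.85 = 0.15
δ OR NOT γ = max(a, b) on (0.61, 0.15) = 0.61
((NOT γ OR ε) AND ε) AND (δ OR NOT γ) = min(a, b) on (0.88, 0.61) = 0.61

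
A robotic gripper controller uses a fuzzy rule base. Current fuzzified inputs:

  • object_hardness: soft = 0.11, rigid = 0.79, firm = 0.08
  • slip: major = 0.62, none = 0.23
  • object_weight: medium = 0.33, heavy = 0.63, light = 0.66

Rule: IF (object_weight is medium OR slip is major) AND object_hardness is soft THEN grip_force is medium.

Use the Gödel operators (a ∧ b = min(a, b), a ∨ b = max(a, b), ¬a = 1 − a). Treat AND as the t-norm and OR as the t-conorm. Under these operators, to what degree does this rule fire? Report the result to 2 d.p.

0.11

firing strength: (medium=0.33 OR major=0.62) = 0.62; AND[min(a, b)] with soft=0.11 → w = 0.11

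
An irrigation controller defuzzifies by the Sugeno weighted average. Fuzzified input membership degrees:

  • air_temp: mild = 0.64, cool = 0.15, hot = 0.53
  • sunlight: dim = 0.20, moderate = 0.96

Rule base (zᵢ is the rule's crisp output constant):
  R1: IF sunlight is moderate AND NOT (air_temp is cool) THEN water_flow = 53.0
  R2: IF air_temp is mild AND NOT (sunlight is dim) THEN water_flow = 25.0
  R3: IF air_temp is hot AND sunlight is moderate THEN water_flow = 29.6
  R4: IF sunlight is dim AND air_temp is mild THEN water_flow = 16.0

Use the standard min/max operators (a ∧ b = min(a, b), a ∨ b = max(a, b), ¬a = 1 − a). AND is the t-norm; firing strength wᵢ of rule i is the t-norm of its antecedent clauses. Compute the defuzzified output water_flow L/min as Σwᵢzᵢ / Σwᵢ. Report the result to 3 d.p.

36.008

R1 (z=53.0): moderate=0.96, ¬cool=1−0.15=0.85; AND[min(a, b)] → w = 0.85
R2 (z=25.0): mild=0.64, ¬dim=1−0.20=0.80; AND[min(a, b)] → w = 0.64
R3 (z=29.6): hot=0.53, moderate=0.96; AND[min(a, b)] → w = 0.53
R4 (z=16.0): dim=0.20, mild=0.64; AND[min(a, b)] → w = 0.20
Weighted average = (0.85·53.0 + 0.64·25.0 + 0.53·29.6 + 0.20·16.0) / (0.85 + 0.64 + 0.53 + 0.20)
  = 79.9380 / 2.2200 = 36.008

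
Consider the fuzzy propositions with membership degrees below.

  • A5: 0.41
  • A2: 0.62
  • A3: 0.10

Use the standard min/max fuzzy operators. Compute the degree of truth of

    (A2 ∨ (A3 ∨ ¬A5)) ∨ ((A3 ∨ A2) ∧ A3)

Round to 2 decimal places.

0.62

¬A5 = 1 − 0.41 = 0.59
A3 ∨ ¬A5 = max(a, b) on (0.10, 0.59) = 0.59
A2 ∨ (A3 ∨ ¬A5) = max(a, b) on (0.62, 0.59) = 0.62
A3 ∨ A2 = max(a, b) on (0.10, 0.62) = 0.62
(A3 ∨ A2) ∧ A3 = min(a, b) on (0.62, 0.10) = 0.10
(A2 ∨ (A3 ∨ ¬A5)) ∨ ((A3 ∨ A2) ∧ A3) = max(a, b) on (0.62, 0.10) = 0.62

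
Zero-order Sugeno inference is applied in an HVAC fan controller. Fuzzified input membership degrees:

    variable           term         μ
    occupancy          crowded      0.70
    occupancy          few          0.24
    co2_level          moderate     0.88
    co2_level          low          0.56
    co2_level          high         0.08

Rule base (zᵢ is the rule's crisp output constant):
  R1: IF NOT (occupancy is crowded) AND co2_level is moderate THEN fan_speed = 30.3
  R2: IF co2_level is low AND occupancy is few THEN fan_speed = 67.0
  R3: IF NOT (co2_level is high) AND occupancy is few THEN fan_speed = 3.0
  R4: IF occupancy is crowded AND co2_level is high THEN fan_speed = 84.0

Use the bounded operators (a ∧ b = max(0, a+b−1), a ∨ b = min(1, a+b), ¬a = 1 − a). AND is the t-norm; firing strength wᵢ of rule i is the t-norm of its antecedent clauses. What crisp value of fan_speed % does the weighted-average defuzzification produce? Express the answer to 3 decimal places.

17.453

R1 (z=30.3): ¬crowded=1−0.70=0.30, moderate=0.88; AND[max(0, a+b−1)] → w = 0.18
R2 (z=67.0): low=0.56, few=0.24; AND[max(0, a+b−1)] → w = 0.00
R3 (z=3.0): ¬high=1−0.08=0.92, few=0.24; AND[max(0, a+b−1)] → w = 0.16
R4 (z=84.0): crowded=0.70, high=0.08; AND[max(0, a+b−1)] → w = 0.00
Weighted average = (0.18·30.3 + 0.00·67.0 + 0.16·3.0 + 0.00·84.0) / (0.18 + 0.00 + 0.16 + 0.00)
  = 5.9340 / 0.3400 = 17.453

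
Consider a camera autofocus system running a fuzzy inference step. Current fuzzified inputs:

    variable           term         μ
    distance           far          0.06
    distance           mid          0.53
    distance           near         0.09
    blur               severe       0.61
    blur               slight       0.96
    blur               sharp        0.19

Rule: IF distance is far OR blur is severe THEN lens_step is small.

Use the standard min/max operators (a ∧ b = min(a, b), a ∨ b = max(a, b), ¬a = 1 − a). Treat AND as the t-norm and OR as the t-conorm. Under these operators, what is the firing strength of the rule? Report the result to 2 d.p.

firing strength: far=0.06, severe=0.61; OR[max(a, b)] → w = 0.61

0.61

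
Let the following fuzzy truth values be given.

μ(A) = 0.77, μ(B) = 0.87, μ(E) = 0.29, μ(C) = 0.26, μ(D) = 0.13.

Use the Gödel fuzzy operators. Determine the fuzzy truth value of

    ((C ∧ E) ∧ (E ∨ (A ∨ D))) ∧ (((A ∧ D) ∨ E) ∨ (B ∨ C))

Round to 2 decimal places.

C ∧ E = min(a, b) on (0.26, 0.29) = 0.26
A ∨ D = max(a, b) on (0.77, 0.13) = 0.77
E ∨ (A ∨ D) = max(a, b) on (0.29, 0.77) = 0.77
(C ∧ E) ∧ (E ∨ (A ∨ D)) = min(a, b) on (0.26, 0.77) = 0.26
A ∧ D = min(a, b) on (0.77, 0.13) = 0.13
(A ∧ D) ∨ E = max(a, b) on (0.13, 0.29) = 0.29
B ∨ C = max(a, b) on (0.87, 0.26) = 0.87
((A ∧ D) ∨ E) ∨ (B ∨ C) = max(a, b) on (0.29, 0.87) = 0.87
((C ∧ E) ∧ (E ∨ (A ∨ D))) ∧ (((A ∧ D) ∨ E) ∨ (B ∨ C)) = min(a, b) on (0.26, 0.87) = 0.26

0.26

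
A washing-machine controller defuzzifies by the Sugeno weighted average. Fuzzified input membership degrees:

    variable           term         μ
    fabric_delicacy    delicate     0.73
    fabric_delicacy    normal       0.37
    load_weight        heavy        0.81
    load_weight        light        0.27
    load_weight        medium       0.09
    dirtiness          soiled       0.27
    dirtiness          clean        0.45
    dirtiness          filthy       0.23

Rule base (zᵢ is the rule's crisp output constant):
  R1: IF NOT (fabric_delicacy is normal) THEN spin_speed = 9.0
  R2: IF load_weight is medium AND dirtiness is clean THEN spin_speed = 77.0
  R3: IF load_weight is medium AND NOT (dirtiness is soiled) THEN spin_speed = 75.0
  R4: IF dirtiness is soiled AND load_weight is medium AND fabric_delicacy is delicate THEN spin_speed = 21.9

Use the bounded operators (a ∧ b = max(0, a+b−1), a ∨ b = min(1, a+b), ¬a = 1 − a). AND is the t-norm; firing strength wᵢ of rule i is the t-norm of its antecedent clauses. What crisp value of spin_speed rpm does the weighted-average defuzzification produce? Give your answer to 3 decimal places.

9.000

R1 (z=9.0): ¬normal=1−0.37=0.63 → w = 0.63
R2 (z=77.0): medium=0.09, clean=0.45; AND[max(0, a+b−1)] → w = 0.00
R3 (z=75.0): medium=0.09, ¬soiled=1−0.27=0.73; AND[max(0, a+b−1)] → w = 0.00
R4 (z=21.9): soiled=0.27, medium=0.09, delicate=0.73; AND[max(0, a+b−1)] → w = 0.00
Weighted average = (0.63·9.0 + 0.00·77.0 + 0.00·75.0 + 0.00·21.9) / (0.63 + 0.00 + 0.00 + 0.00)
  = 5.6700 / 0.6300 = 9.000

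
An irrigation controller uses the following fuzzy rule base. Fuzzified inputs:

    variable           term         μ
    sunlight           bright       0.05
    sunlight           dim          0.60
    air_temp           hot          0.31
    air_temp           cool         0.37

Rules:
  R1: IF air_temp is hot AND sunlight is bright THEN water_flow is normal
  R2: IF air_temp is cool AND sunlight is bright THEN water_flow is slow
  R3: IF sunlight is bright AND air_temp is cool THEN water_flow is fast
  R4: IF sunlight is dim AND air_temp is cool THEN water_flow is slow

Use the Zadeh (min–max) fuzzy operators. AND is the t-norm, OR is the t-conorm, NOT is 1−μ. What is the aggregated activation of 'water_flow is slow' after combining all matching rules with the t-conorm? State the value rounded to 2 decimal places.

R1: hot=0.31, bright=0.05; AND[min(a, b)] → w = 0.05
R2: cool=0.37, bright=0.05; AND[min(a, b)] → w = 0.05
R3: bright=0.05, cool=0.37; AND[min(a, b)] → w = 0.05
R4: dim=0.60, cool=0.37; AND[min(a, b)] → w = 0.37
Rules with consequent 'slow': {R2, R4} → strengths 0.05, 0.37
Aggregate via t-conorm [max(a, b)]: 0.37

0.37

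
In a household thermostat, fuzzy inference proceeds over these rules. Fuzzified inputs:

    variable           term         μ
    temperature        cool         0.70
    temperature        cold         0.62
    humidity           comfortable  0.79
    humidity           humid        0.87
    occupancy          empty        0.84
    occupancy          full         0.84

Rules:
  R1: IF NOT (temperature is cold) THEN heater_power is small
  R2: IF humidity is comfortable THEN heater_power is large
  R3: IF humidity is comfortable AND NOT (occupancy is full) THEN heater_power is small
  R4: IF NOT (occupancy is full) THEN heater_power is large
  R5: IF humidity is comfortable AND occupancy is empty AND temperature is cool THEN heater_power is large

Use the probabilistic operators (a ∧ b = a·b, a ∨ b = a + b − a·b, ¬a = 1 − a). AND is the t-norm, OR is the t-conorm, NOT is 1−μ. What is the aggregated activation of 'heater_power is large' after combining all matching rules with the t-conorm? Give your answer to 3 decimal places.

R1: ¬cold=1−0.62=0.38 → w = 0.3800
R2: comfortable=0.79 → w = 0.7900
R3: comfortable=0.79, ¬full=1−0.84=0.16; AND[a·b] → w = 0.1264
R4: ¬full=1−0.84=0.16 → w = 0.1600
R5: comfortable=0.79, empty=0.84, cool=0.70; AND[a·b] → w = 0.4645
Rules with consequent 'large': {R2, R4, R5} → strengths 0.7900, 0.1600, 0.4645
Aggregate via t-conorm [a + b − a·b]: 0.9055

0.906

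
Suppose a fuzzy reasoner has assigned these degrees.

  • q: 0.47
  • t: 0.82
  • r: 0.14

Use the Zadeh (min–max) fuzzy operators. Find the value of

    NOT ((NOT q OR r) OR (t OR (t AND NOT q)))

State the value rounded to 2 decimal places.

0.18

NOT q = 1 − 0.47 = 0.53
NOT q OR r = max(a, b) on (0.53, 0.14) = 0.53
NOT q = 1 − 0.47 = 0.53
t AND NOT q = min(a, b) on (0.82, 0.53) = 0.53
t OR (t AND NOT q) = max(a, b) on (0.82, 0.53) = 0.82
(NOT q OR r) OR (t OR (t AND NOT q)) = max(a, b) on (0.53, 0.82) = 0.82
NOT ((NOT q OR r) OR (t OR (t AND NOT q))) = 1 − 0.82 = 0.18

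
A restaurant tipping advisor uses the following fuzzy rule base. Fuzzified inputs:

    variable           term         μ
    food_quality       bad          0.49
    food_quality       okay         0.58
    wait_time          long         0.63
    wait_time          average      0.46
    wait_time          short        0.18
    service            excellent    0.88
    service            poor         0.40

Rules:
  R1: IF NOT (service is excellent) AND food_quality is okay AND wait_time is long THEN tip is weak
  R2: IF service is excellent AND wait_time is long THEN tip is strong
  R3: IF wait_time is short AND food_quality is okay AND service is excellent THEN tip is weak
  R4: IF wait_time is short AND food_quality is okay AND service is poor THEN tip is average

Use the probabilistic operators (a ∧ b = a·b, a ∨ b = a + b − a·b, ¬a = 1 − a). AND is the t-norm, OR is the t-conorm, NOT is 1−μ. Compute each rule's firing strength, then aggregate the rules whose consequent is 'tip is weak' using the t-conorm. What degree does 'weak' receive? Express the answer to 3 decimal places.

0.132

R1: ¬excellent=1−0.88=0.12, okay=0.58, long=0.63; AND[a·b] → w = 0.0438
R2: excellent=0.88, long=0.63; AND[a·b] → w = 0.5544
R3: short=0.18, okay=0.58, excellent=0.88; AND[a·b] → w = 0.0919
R4: short=0.18, okay=0.58, poor=0.40; AND[a·b] → w = 0.0418
Rules with consequent 'weak': {R1, R3} → strengths 0.0438, 0.0919
Aggregate via t-conorm [a + b − a·b]: 0.1317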